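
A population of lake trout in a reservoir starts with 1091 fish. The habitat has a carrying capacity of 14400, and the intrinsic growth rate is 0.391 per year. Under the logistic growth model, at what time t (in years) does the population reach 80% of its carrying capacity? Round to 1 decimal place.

9.9 years

A = (K − N₀)/N₀ = (14400 − 1091)/1091 = 12.199.
Solve 14400/(1 + 12.199·e^(−0.391t)) = 11520: 1 + 12.199·e^(−0.391t) = 1.25, so e^(−0.391t) = 0.0204937.
−0.391·t = ln(0.0204937) = -3.8876, so t = 3.8876/0.391 = 9.9428.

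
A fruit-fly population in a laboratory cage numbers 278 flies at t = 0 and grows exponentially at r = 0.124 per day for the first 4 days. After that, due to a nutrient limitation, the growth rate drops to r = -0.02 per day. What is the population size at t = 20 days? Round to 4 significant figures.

331.5 flies

Phase 1: N(4) = 278·e^(0.124×4) = 278·e^0.496 = 456.515.
Phase 2 runs for 20 − 4 = 16 days at r = -0.02.
N(20) = 456.515·e^(-0.02×16) = 456.515·e^-0.32 = 331.498.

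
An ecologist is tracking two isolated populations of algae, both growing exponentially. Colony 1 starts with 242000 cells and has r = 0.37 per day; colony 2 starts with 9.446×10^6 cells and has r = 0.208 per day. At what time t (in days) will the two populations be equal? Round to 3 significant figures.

22.6 days

Set 242000·e^(0.37t) = 9.446×10^6·e^(0.208t).
e^((0.37 − 0.208)t) = 9.446×10^6/242000 → e^(0.162·t) = 39.033.
0.162·t = ln(39.033) = 3.6644, so t = 3.6644/0.162 = 22.62.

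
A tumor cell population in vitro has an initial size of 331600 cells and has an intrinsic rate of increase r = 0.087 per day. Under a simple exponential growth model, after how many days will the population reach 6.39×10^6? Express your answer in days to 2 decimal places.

34.01 days

Set N₀·e^(rt) = 6.39×10^6: e^(0.087·t) = 6.39×10^6/331600 = 19.27.
0.087·t = ln(19.27) = 2.9586, so t = 2.9586/0.087 = 34.006.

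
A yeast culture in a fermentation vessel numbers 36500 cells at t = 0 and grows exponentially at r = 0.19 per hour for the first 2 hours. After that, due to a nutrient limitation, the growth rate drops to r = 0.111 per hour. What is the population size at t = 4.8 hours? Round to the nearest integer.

Phase 1: N(2) = 36500·e^(0.19×2) = 36500·e^0.38 = 53373.4.
Phase 2 runs for 4.8 − 2 = 2.8 hours at r = 0.111.
N(4.8) = 53373.4·e^(0.111×2.8) = 53373.4·e^0.3108 = 72828.9.

72829 cells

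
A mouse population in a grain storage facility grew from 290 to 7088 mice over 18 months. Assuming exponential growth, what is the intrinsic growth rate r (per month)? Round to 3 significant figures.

0.178 per month

From N(t) = N₀·e^(rt): e^(r·18) = 7088/290 = 24.441.
r·18 = ln(24.441) = 3.1963, so r = 3.1963/18 = 0.17757.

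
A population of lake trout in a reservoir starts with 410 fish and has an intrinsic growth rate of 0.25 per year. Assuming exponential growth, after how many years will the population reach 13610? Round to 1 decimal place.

14.0 years

Set N₀·e^(rt) = 13610: e^(0.25·t) = 13610/410 = 33.195.
0.25·t = ln(33.195) = 3.5024, so t = 3.5024/0.25 = 14.01.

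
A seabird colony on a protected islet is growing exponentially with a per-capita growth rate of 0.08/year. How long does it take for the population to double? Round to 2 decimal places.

8.66 years

Doubling time t_d = ln(2)/r = 0.6931/0.08 = 8.6643.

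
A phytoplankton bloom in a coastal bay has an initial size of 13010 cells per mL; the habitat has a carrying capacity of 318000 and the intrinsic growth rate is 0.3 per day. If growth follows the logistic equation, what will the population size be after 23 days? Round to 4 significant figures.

A = (K − N₀)/N₀ = (318000 − 13010)/13010 = 23.443.
N(t) = K/(1 + A·e^(−rt)) = 318000/(1 + 23.443×e^(−0.3×23)).
e^(−6.9) = 0.0010078; denominator = 1 + 23.443×0.0010078 = 1.0236.
N = 318000/1.0236 = 310661.

310700 cells per mL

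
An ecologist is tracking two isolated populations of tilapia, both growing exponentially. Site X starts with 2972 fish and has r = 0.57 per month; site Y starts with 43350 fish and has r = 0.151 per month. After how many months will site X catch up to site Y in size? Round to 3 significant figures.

6.40 months

Set 2972·e^(0.57t) = 43350·e^(0.151t).
e^((0.57 − 0.151)t) = 43350/2972 → e^(0.419·t) = 14.586.
0.419·t = ln(14.586) = 2.6801, so t = 2.6801/0.419 = 6.3964.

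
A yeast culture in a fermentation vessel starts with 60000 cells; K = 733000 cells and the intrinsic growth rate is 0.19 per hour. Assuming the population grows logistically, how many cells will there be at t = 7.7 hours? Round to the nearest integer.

A = (K − N₀)/N₀ = (733000 − 60000)/60000 = 11.217.
N(t) = K/(1 + A·e^(−rt)) = 733000/(1 + 11.217×e^(−0.19×7.7)).
e^(−1.463) = 0.23154; denominator = 1 + 11.217×0.23154 = 3.5971.
N = 733000/3.5971 = 203774.

203774 cells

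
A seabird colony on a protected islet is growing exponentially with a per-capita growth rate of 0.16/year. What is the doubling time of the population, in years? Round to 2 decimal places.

Doubling time t_d = ln(2)/r = 0.6931/0.16 = 4.3322.

4.33 years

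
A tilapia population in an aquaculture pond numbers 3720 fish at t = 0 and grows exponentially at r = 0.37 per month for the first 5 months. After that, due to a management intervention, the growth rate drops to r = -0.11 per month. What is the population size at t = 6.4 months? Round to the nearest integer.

Phase 1: N(5) = 3720·e^(0.37×5) = 3720·e^1.85 = 23658.5.
Phase 2 runs for 6.4 − 5 = 1.4 months at r = -0.11.
N(6.4) = 23658.5·e^(-0.11×1.4) = 23658.5·e^-0.154 = 20281.8.

20282 fish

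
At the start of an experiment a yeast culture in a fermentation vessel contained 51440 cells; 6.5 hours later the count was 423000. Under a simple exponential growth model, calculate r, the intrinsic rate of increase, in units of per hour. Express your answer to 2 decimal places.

From N(t) = N₀·e^(rt): e^(r·6.5) = 423000/51440 = 8.2232.
r·6.5 = ln(8.2232) = 2.107, so r = 2.107/6.5 = 0.32415.

0.32 per hour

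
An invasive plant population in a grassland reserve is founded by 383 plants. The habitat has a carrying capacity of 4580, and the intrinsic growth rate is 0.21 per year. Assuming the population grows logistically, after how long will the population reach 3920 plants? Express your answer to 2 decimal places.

A = (K − N₀)/N₀ = (4580 − 383)/383 = 10.958.
Solve 4580/(1 + 10.958·e^(−0.21t)) = 3920: 1 + 10.958·e^(−0.21t) = 1.1684, so e^(−0.21t) = 0.0153645.
−0.21·t = ln(0.0153645) = -4.1757, so t = 4.1757/0.21 = 19.884.

19.88 years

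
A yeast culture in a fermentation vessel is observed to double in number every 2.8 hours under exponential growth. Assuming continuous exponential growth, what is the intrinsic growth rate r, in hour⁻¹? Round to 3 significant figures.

0.248 per hour

r = ln(2)/t_d = 0.6931/2.8 = 0.24755.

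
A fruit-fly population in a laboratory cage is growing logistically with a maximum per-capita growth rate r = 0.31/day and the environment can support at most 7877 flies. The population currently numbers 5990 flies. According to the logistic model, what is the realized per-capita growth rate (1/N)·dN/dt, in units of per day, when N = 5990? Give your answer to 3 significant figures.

0.0743 per day

(1/N)·dN/dt = r(1 − N/K) = 0.31 × (1 − 5990/7877).
= 0.31 × 0.23956 = 0.074263.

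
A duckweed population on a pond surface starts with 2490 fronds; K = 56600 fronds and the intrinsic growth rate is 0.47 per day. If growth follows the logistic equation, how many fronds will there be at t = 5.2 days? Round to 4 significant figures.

A = (K − N₀)/N₀ = (56600 − 2490)/2490 = 21.731.
N(t) = K/(1 + A·e^(−rt)) = 56600/(1 + 21.731×e^(−0.47×5.2)).
e^(−2.444) = 0.086813; denominator = 1 + 21.731×0.086813 = 2.8865.
N = 56600/2.8865 = 19608.4.

19610 fronds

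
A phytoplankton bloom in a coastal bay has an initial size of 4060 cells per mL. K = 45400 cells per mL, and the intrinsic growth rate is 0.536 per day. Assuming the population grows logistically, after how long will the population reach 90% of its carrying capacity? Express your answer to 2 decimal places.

A = (K − N₀)/N₀ = (45400 − 4060)/4060 = 10.182.
Solve 45400/(1 + 10.182·e^(−0.536t)) = 40860: 1 + 10.182·e^(−0.536t) = 1.1111, so e^(−0.536t) = 0.0109122.
−0.536·t = ln(0.0109122) = -4.5179, so t = 4.5179/0.536 = 8.4289.

8.43 days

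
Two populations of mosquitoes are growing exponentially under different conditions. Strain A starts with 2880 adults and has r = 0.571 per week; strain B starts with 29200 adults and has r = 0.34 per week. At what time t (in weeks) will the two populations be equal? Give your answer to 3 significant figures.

10.0 weeks

Set 2880·e^(0.571t) = 29200·e^(0.34t).
e^((0.571 − 0.34)t) = 29200/2880 → e^(0.231·t) = 10.139.
0.231·t = ln(10.139) = 2.3164, so t = 2.3164/0.231 = 10.028.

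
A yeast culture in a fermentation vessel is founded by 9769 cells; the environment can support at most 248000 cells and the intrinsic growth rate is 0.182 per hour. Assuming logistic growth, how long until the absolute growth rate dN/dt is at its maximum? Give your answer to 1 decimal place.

17.5 hours

Logistic growth is fastest at N = K/2 = 124000.
A = (K − N₀)/N₀ = 24.386. Set K/(1 + A·e^(−rt)) = K/2 → A·e^(−rt) = 1.
e^(−0.182t) = 1/24.386 = 0.0410064, so t = ln(24.386)/0.182 = 3.194/0.182 = 17.55.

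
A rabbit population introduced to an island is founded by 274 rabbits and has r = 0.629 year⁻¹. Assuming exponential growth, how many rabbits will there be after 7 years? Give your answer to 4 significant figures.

N(t) = N₀·e^(rt) = 274 × e^(0.629×7) = 274 × e^4.403.
e^4.403 ≈ 81.696, so N ≈ 274 × 81.696 = 22384.6.

22380 rabbits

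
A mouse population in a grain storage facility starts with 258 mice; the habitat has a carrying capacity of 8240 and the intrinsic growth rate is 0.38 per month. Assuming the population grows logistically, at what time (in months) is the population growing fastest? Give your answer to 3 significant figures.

9.03 months

Logistic growth is fastest at N = K/2 = 4120.
A = (K − N₀)/N₀ = 30.938. Set K/(1 + A·e^(−rt)) = K/2 → A·e^(−rt) = 1.
e^(−0.38t) = 1/30.938 = 0.0323227, so t = ln(30.938)/0.38 = 3.432/0.38 = 9.0315.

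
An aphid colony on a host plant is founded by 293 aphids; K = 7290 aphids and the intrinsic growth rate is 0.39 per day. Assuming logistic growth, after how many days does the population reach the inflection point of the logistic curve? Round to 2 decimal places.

Logistic growth is fastest at N = K/2 = 3645.
A = (K − N₀)/N₀ = 23.881. Set K/(1 + A·e^(−rt)) = K/2 → A·e^(−rt) = 1.
e^(−0.39t) = 1/23.881 = 0.0418751, so t = ln(23.881)/0.39 = 3.1731/0.39 = 8.1361.

8.14 days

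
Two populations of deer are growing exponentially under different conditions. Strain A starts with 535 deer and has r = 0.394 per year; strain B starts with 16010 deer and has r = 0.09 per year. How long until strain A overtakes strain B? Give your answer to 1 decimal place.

11.2 years

Set 535·e^(0.394t) = 16010·e^(0.09t).
e^((0.394 − 0.09)t) = 16010/535 → e^(0.304·t) = 29.925.
0.304·t = ln(29.925) = 3.3987, so t = 3.3987/0.304 = 11.18.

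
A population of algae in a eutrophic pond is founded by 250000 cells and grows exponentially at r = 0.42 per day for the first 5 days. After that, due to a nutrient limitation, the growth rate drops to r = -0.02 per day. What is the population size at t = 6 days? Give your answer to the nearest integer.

Phase 1: N(5) = 250000·e^(0.42×5) = 250000·e^2.1 = 2.041542×10^6.
Phase 2 runs for 6 − 5 = 1 days at r = -0.02.
N(6) = 2.041542×10^6·e^(-0.02×1) = 2.041542×10^6·e^-0.02 = 2.001117×10^6.

2001117 cells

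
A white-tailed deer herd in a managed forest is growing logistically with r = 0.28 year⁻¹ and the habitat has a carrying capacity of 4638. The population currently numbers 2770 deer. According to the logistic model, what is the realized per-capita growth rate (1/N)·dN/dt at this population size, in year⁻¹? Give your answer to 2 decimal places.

(1/N)·dN/dt = r(1 − N/K) = 0.28 × (1 − 2770/4638).
= 0.28 × 0.40276 = 0.11277.

0.11 per year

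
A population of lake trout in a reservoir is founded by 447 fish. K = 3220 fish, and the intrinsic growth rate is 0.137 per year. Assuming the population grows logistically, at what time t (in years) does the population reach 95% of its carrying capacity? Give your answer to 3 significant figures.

A = (K − N₀)/N₀ = (3220 − 447)/447 = 6.2036.
Solve 3220/(1 + 6.2036·e^(−0.137t)) = 3059: 1 + 6.2036·e^(−0.137t) = 1.0526, so e^(−0.137t) = 0.00848407.
−0.137·t = ln(0.00848407) = -4.7696, so t = 4.7696/0.137 = 34.814.

34.8 years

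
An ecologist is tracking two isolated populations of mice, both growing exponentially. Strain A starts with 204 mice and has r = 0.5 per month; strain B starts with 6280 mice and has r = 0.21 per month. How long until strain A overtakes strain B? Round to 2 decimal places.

Set 204·e^(0.5t) = 6280·e^(0.21t).
e^((0.5 − 0.21)t) = 6280/204 → e^(0.29·t) = 30.784.
0.29·t = ln(30.784) = 3.427, so t = 3.427/0.29 = 11.817.

11.82 months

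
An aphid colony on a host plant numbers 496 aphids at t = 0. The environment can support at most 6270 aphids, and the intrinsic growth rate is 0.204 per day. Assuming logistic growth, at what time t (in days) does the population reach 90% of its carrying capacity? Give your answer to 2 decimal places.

A = (K − N₀)/N₀ = (6270 − 496)/496 = 11.641.
Solve 6270/(1 + 11.641·e^(−0.204t)) = 5643: 1 + 11.641·e^(−0.204t) = 1.1111, so e^(−0.204t) = 0.0095447.
−0.204·t = ln(0.0095447) = -4.6518, so t = 4.6518/0.204 = 22.803.

22.80 days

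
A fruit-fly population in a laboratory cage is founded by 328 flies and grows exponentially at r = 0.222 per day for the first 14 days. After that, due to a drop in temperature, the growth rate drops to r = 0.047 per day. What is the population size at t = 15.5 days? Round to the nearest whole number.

7876 flies

Phase 1: N(14) = 328·e^(0.222×14) = 328·e^3.108 = 7339.41.
Phase 2 runs for 15.5 − 14 = 1.5 days at r = 0.047.
N(15.5) = 7339.41·e^(0.047×1.5) = 7339.41·e^0.0705 = 7875.51.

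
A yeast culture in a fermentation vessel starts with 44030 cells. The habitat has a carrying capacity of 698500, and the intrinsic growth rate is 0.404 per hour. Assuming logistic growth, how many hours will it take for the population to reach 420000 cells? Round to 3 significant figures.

7.70 hours

A = (K − N₀)/N₀ = (698500 − 44030)/44030 = 14.864.
Solve 698500/(1 + 14.864·e^(−0.404t)) = 420000: 1 + 14.864·e^(−0.404t) = 1.6631, so e^(−0.404t) = 0.0446103.
−0.404·t = ln(0.0446103) = -3.1098, so t = 3.1098/0.404 = 7.6975.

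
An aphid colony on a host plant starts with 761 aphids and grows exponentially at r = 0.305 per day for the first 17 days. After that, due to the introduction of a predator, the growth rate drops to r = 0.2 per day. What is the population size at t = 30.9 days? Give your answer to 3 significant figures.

Phase 1: N(17) = 761·e^(0.305×17) = 761·e^5.185 = 135894.
Phase 2 runs for 30.9 − 17 = 13.9 days at r = 0.2.
N(30.9) = 135894·e^(0.2×13.9) = 135894·e^2.78 = 2.190485×10^6.

2190000 aphids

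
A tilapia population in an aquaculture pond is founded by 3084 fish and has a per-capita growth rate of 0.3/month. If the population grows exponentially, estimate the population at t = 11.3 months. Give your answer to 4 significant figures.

N(t) = N₀·e^(rt) = 3084 × e^(0.3×11.3) = 3084 × e^3.39.
e^3.39 ≈ 29.666, so N ≈ 3084 × 29.666 = 91489.8.

91490 fish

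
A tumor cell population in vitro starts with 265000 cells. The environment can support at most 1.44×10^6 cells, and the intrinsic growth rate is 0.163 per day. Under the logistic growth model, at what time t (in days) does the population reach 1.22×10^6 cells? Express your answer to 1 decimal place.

A = (K − N₀)/N₀ = (1.44×10^6 − 265000)/265000 = 4.434.
Solve 1.44×10^6/(1 + 4.434·e^(−0.163t)) = 1.22×10^6: 1 + 4.434·e^(−0.163t) = 1.1803, so e^(−0.163t) = 0.0406697.
−0.163·t = ln(0.0406697) = -3.2023, so t = 3.2023/0.163 = 19.646.

19.6 days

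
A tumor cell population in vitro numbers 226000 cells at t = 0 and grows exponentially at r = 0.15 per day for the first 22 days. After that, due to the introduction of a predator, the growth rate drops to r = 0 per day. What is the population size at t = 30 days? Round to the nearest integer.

Phase 1: N(22) = 226000·e^(0.15×22) = 226000·e^3.3 = 6.127456×10^6.
Phase 2 runs for 30 − 22 = 8 days at r = 0.
N(30) = 6.127456×10^6·e^(0×8) = 6.127456×10^6·e^0 = 6.127456×10^6.

6127456 cells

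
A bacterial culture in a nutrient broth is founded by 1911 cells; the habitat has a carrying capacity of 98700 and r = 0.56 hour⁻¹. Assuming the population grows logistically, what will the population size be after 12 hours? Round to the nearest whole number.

93016 cells

A = (K − N₀)/N₀ = (98700 − 1911)/1911 = 50.648.
N(t) = K/(1 + A·e^(−rt)) = 98700/(1 + 50.648×e^(−0.56×12)).
e^(−6.72) = 0.0012065; denominator = 1 + 50.648×0.0012065 = 1.0611.
N = 98700/1.0611 = 93015.9.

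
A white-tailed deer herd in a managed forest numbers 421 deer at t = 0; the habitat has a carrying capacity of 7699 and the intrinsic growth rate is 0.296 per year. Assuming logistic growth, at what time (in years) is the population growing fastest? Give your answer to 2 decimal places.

9.63 years

Logistic growth is fastest at N = K/2 = 3849.5.
A = (K − N₀)/N₀ = 17.287. Set K/(1 + A·e^(−rt)) = K/2 → A·e^(−rt) = 1.
e^(−0.296t) = 1/17.287 = 0.0578456, so t = ln(17.287)/0.296 = 2.85/0.296 = 9.6283.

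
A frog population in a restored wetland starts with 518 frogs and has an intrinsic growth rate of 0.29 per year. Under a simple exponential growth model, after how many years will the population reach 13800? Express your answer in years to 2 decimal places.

11.32 years

Set N₀·e^(rt) = 13800: e^(0.29·t) = 13800/518 = 26.641.
0.29·t = ln(26.641) = 3.2824, so t = 3.2824/0.29 = 11.319.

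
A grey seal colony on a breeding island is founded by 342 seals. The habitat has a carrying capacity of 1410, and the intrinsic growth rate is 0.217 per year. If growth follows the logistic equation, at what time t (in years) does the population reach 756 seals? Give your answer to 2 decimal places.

5.92 years

A = (K − N₀)/N₀ = (1410 − 342)/342 = 3.1228.
Solve 1410/(1 + 3.1228·e^(−0.217t)) = 756: 1 + 3.1228·e^(−0.217t) = 1.8651, so e^(−0.217t) = 0.27702.
−0.217·t = ln(0.27702) = -1.2837, so t = 1.2837/0.217 = 5.9155.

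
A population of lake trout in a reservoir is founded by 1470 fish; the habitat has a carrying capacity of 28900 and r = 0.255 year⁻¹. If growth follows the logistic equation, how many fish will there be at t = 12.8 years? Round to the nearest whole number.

A = (K − N₀)/N₀ = (28900 − 1470)/1470 = 18.66.
N(t) = K/(1 + A·e^(−rt)) = 28900/(1 + 18.66×e^(−0.255×12.8)).
e^(−3.264) = 0.038235; denominator = 1 + 18.66×0.038235 = 1.7135.
N = 28900/1.7135 = 16866.4.

16866 fish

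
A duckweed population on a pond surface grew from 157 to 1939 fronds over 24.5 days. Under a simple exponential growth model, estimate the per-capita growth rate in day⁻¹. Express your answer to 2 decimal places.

0.10 per day

From N(t) = N₀·e^(rt): e^(r·24.5) = 1939/157 = 12.35.
r·24.5 = ln(12.35) = 2.5137, so r = 2.5137/24.5 = 0.1026.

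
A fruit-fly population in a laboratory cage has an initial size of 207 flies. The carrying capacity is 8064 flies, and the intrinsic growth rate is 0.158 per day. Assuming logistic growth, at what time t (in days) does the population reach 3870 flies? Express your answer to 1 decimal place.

22.5 days

A = (K − N₀)/N₀ = (8064 − 207)/207 = 37.957.
Solve 8064/(1 + 37.957·e^(−0.158t)) = 3870: 1 + 37.957·e^(−0.158t) = 2.0837, so e^(−0.158t) = 0.0285516.
−0.158·t = ln(0.0285516) = -3.556, so t = 3.556/0.158 = 22.507.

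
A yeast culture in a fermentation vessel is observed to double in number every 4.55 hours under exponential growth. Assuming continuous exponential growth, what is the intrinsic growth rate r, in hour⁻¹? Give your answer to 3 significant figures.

0.152 per hour

r = ln(2)/t_d = 0.6931/4.55 = 0.15234.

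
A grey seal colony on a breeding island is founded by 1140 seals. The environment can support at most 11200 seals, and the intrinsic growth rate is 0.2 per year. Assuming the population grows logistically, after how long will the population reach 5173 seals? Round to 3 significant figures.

A = (K − N₀)/N₀ = (11200 − 1140)/1140 = 8.8246.
Solve 11200/(1 + 8.8246·e^(−0.2t)) = 5173: 1 + 8.8246·e^(−0.2t) = 2.1651, so e^(−0.2t) = 0.132028.
−0.2·t = ln(0.132028) = -2.0247, so t = 2.0247/0.2 = 10.124.

10.1 years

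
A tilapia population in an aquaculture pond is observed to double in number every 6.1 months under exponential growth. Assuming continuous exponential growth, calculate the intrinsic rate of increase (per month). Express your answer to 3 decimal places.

0.114 per month

r = ln(2)/t_d = 0.6931/6.1 = 0.11363.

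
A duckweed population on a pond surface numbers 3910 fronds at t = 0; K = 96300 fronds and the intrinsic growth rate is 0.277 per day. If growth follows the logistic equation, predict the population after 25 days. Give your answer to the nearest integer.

A = (K − N₀)/N₀ = (96300 − 3910)/3910 = 23.629.
N(t) = K/(1 + A·e^(−rt)) = 96300/(1 + 23.629×e^(−0.277×25)).
e^(−6.925) = 0.0009829; denominator = 1 + 23.629×0.0009829 = 1.0232.
N = 96300/1.0232 = 94114.2.

94114 fronds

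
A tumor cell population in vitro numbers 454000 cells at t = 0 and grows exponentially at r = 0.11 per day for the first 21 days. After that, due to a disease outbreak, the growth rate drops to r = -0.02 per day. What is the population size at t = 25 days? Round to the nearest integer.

4222139 cells

Phase 1: N(21) = 454000·e^(0.11×21) = 454000·e^2.31 = 4.573789×10^6.
Phase 2 runs for 25 − 21 = 4 days at r = -0.02.
N(25) = 4.573789×10^6·e^(-0.02×4) = 4.573789×10^6·e^-0.08 = 4.222139×10^6.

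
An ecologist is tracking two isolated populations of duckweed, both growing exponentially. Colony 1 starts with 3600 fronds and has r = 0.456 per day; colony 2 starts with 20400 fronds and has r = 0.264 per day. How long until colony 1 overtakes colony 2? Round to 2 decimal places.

Set 3600·e^(0.456t) = 20400·e^(0.264t).
e^((0.456 − 0.264)t) = 20400/3600 → e^(0.192·t) = 5.6667.
0.192·t = ln(5.6667) = 1.7346, so t = 1.7346/0.192 = 9.0344.

9.03 days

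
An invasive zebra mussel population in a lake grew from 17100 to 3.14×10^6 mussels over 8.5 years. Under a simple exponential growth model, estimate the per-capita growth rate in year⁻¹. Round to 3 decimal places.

From N(t) = N₀·e^(rt): e^(r·8.5) = 3.14×10^6/17100 = 183.63.
r·8.5 = ln(183.63) = 5.2129, so r = 5.2129/8.5 = 0.61328.

0.613 per year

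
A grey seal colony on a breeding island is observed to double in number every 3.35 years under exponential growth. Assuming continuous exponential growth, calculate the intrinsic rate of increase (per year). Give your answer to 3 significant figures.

0.207 per year

r = ln(2)/t_d = 0.6931/3.35 = 0.20691.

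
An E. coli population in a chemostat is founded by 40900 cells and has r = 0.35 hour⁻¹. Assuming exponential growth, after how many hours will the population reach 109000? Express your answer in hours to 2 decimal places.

Set N₀·e^(rt) = 109000: e^(0.35·t) = 109000/40900 = 2.665.
0.35·t = ln(2.665) = 0.98022, so t = 0.98022/0.35 = 2.8006.

2.80 hours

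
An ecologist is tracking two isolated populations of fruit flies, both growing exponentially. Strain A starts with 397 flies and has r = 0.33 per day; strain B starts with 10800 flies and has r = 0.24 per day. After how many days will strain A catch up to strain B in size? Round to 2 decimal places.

36.70 days

Set 397·e^(0.33t) = 10800·e^(0.24t).
e^((0.33 − 0.24)t) = 10800/397 → e^(0.09·t) = 27.204.
0.09·t = ln(27.204) = 3.3034, so t = 3.3034/0.09 = 36.704.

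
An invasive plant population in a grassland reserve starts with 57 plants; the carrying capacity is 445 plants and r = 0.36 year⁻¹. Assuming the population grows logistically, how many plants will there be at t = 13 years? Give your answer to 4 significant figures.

A = (K − N₀)/N₀ = (445 − 57)/57 = 6.807.
N(t) = K/(1 + A·e^(−rt)) = 445/(1 + 6.807×e^(−0.36×13)).
e^(−4.68) = 0.009279; denominator = 1 + 6.807×0.009279 = 1.0632.
N = 445/1.0632 = 418.563.

418.6 plants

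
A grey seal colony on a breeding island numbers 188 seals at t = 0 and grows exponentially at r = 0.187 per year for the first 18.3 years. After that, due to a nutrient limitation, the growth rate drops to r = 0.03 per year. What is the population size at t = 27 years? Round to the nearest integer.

7477 seals

Phase 1: N(18.3) = 188·e^(0.187×18.3) = 188·e^3.422 = 5759.13.
Phase 2 runs for 27 − 18.3 = 8.7 years at r = 0.03.
N(27) = 5759.13·e^(0.03×8.7) = 5759.13·e^0.261 = 7476.66.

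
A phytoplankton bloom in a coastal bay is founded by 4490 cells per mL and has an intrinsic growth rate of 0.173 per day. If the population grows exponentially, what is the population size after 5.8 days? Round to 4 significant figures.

N(t) = N₀·e^(rt) = 4490 × e^(0.173×5.8) = 4490 × e^1.003.
e^1.003 ≈ 2.7275, so N ≈ 4490 × 2.7275 = 12246.7.

12250 cells per mL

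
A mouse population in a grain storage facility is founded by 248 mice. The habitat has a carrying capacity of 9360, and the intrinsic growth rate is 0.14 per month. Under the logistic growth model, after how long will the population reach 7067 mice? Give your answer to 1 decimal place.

33.8 months

A = (K − N₀)/N₀ = (9360 − 248)/248 = 36.742.
Solve 9360/(1 + 36.742·e^(−0.14t)) = 7067: 1 + 36.742·e^(−0.14t) = 1.3245, so e^(−0.14t) = 0.00883094.
−0.14·t = ln(0.00883094) = -4.7295, so t = 4.7295/0.14 = 33.782.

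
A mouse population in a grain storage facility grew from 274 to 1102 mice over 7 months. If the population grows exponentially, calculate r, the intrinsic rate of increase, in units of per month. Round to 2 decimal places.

0.20 per month

From N(t) = N₀·e^(rt): e^(r·7) = 1102/274 = 4.0219.
r·7 = ln(4.0219) = 1.3918, so r = 1.3918/7 = 0.19882.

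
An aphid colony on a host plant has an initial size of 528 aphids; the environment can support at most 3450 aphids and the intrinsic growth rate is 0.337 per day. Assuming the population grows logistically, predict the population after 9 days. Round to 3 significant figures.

2720 aphids

A = (K − N₀)/N₀ = (3450 − 528)/528 = 5.5341.
N(t) = K/(1 + A·e^(−rt)) = 3450/(1 + 5.5341×e^(−0.337×9)).
e^(−3.033) = 0.048171; denominator = 1 + 5.5341×0.048171 = 1.2666.
N = 3450/1.2666 = 2723.87.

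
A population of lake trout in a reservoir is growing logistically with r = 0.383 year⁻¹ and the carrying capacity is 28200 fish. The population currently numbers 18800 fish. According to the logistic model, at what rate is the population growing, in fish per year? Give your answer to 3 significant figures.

dN/dt = rN(1 − N/K) = 0.383 × 18800 × (1 − 18800/28200).
1 − 18800/28200 = 0.33333; dN/dt = 0.383 × 18800 × 0.33333 = 2400.1.

2400 fish per year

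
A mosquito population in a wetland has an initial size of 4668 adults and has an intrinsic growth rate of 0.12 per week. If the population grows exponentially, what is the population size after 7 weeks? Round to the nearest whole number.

10813 adults

N(t) = N₀·e^(rt) = 4668 × e^(0.12×7) = 4668 × e^0.84.
e^0.84 ≈ 2.3164, so N ≈ 4668 × 2.3164 = 10812.8.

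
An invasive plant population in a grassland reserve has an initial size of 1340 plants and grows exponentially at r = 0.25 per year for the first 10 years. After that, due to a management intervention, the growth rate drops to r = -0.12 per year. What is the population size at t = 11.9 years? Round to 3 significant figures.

13000 plants

Phase 1: N(10) = 1340·e^(0.25×10) = 1340·e^2.5 = 16324.5.
Phase 2 runs for 11.9 − 10 = 1.9 years at r = -0.12.
N(11.9) = 16324.5·e^(-0.12×1.9) = 16324.5·e^-0.228 = 12996.4.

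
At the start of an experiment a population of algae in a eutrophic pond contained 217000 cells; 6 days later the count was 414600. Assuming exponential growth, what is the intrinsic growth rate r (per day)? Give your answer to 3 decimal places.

From N(t) = N₀·e^(rt): e^(r·6) = 414600/217000 = 1.9106.
r·6 = ln(1.9106) = 0.64742, so r = 0.64742/6 = 0.1079.

0.108 per day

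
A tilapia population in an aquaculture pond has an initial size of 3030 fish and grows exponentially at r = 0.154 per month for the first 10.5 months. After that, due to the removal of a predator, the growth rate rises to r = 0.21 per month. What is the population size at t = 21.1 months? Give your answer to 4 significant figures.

141400 fish

Phase 1: N(10.5) = 3030·e^(0.154×10.5) = 3030·e^1.617 = 15265.
Phase 2 runs for 21.1 − 10.5 = 10.6 months at r = 0.21.
N(21.1) = 15265·e^(0.21×10.6) = 15265·e^2.226 = 141396.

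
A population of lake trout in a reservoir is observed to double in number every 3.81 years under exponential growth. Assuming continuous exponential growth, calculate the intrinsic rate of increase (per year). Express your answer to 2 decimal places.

r = ln(2)/t_d = 0.6931/3.81 = 0.18193.

0.18 per year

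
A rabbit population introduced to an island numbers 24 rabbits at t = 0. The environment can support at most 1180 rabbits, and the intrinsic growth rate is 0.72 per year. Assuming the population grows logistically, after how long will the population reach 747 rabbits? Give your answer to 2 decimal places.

6.14 years

A = (K − N₀)/N₀ = (1180 − 24)/24 = 48.167.
Solve 1180/(1 + 48.167·e^(−0.72t)) = 747: 1 + 48.167·e^(−0.72t) = 1.5797, so e^(−0.72t) = 0.0120343.
−0.72·t = ln(0.0120343) = -4.42, so t = 4.42/0.72 = 6.1389.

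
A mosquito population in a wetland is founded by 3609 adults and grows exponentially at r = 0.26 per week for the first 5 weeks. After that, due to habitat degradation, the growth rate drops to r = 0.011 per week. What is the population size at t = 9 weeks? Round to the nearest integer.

13838 adults

Phase 1: N(5) = 3609·e^(0.26×5) = 3609·e^1.3 = 13242.5.
Phase 2 runs for 9 − 5 = 4 weeks at r = 0.011.
N(9) = 13242.5·e^(0.011×4) = 13242.5·e^0.044 = 13838.2.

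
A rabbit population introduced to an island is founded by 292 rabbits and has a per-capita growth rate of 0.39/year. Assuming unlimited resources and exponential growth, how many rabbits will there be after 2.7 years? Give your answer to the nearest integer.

N(t) = N₀·e^(rt) = 292 × e^(0.39×2.7) = 292 × e^1.053.
e^1.053 ≈ 2.8662, so N ≈ 292 × 2.8662 = 836.941.

837 rabbits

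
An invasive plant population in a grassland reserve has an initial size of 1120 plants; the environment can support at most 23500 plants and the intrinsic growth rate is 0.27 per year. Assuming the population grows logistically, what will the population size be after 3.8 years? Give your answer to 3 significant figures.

A = (K − N₀)/N₀ = (23500 − 1120)/1120 = 19.982.
N(t) = K/(1 + A·e^(−rt)) = 23500/(1 + 19.982×e^(−0.27×3.8)).
e^(−1.026) = 0.35844; denominator = 1 + 19.982×0.35844 = 8.1624.
N = 23500/8.1624 = 2879.07.

2880 plants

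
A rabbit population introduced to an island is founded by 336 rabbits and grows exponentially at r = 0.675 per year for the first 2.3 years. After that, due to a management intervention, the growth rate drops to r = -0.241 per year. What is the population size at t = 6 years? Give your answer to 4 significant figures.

Phase 1: N(2.3) = 336·e^(0.675×2.3) = 336·e^1.552 = 1587.02.
Phase 2 runs for 6 − 2.3 = 3.7 years at r = -0.241.
N(6) = 1587.02·e^(-0.241×3.7) = 1587.02·e^-0.8917 = 650.611.

650.6 rabbits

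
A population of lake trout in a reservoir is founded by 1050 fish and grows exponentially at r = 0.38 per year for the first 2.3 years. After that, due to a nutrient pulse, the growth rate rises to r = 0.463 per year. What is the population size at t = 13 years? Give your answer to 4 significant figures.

356700 fish

Phase 1: N(2.3) = 1050·e^(0.38×2.3) = 1050·e^0.874 = 2516.3.
Phase 2 runs for 13 − 2.3 = 10.7 years at r = 0.463.
N(13) = 2516.3·e^(0.463×10.7) = 2516.3·e^4.954 = 356698.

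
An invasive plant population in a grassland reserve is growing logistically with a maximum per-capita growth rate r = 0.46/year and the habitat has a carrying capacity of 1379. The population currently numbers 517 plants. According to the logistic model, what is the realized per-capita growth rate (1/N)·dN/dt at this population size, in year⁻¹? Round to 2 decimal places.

(1/N)·dN/dt = r(1 − N/K) = 0.46 × (1 − 517/1379).
= 0.46 × 0.62509 = 0.28754.

0.29 per year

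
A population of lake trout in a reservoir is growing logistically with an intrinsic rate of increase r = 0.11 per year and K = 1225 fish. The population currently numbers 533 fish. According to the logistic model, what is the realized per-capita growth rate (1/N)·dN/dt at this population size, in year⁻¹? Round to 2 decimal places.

(1/N)·dN/dt = r(1 − N/K) = 0.11 × (1 − 533/1225).
= 0.11 × 0.5649 = 0.062139.

0.06 per year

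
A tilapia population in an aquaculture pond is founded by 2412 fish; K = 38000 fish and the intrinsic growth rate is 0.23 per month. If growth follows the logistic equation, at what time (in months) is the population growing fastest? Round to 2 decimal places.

Logistic growth is fastest at N = K/2 = 19000.
A = (K − N₀)/N₀ = 14.755. Set K/(1 + A·e^(−rt)) = K/2 → A·e^(−rt) = 1.
e^(−0.23t) = 1/14.755 = 0.0677757, so t = ln(14.755)/0.23 = 2.6916/0.23 = 11.702.

11.70 months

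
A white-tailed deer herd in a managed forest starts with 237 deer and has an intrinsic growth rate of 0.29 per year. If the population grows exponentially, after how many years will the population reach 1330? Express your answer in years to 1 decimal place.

Set N₀·e^(rt) = 1330: e^(0.29·t) = 1330/237 = 5.6118.
0.29·t = ln(5.6118) = 1.7249, so t = 1.7249/0.29 = 5.9478.

5.9 years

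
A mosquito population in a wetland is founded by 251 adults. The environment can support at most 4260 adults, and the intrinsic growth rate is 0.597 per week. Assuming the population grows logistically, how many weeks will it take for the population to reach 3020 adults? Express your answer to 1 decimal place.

6.1 weeks

A = (K − N₀)/N₀ = (4260 − 251)/251 = 15.972.
Solve 4260/(1 + 15.972·e^(−0.597t)) = 3020: 1 + 15.972·e^(−0.597t) = 1.4106, so e^(−0.597t) = 0.0257071.
−0.597·t = ln(0.0257071) = -3.661, so t = 3.661/0.597 = 6.1323.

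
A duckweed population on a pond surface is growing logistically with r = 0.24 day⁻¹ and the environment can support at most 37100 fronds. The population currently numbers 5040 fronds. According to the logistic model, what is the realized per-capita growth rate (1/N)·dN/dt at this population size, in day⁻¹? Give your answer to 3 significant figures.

(1/N)·dN/dt = r(1 − N/K) = 0.24 × (1 − 5040/37100).
= 0.24 × 0.86415 = 0.2074.

0.207 per day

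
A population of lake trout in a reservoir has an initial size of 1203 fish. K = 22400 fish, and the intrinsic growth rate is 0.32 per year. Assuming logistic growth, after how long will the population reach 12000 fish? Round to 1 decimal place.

A = (K − N₀)/N₀ = (22400 − 1203)/1203 = 17.62.
Solve 22400/(1 + 17.62·e^(−0.32t)) = 12000: 1 + 17.62·e^(−0.32t) = 1.8667, so e^(−0.32t) = 0.0491862.
−0.32·t = ln(0.0491862) = -3.0121, so t = 3.0121/0.32 = 9.4129.

9.4 years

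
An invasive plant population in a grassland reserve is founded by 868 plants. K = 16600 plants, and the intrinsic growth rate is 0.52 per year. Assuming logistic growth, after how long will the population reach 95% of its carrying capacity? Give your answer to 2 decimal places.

A = (K − N₀)/N₀ = (16600 − 868)/868 = 18.124.
Solve 16600/(1 + 18.124·e^(−0.52t)) = 15770: 1 + 18.124·e^(−0.52t) = 1.0526, so e^(−0.52t) = 0.0029039.
−0.52·t = ln(0.0029039) = -5.8417, so t = 5.8417/0.52 = 11.234.

11.23 years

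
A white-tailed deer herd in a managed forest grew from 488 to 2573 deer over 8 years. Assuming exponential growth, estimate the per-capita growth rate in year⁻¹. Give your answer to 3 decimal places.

From N(t) = N₀·e^(rt): e^(r·8) = 2573/488 = 5.2725.
r·8 = ln(5.2725) = 1.6625, so r = 1.6625/8 = 0.20781.

0.208 per year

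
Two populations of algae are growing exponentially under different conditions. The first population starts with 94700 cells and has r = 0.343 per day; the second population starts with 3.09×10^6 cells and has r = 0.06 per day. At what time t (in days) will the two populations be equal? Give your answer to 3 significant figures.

12.3 days

Set 94700·e^(0.343t) = 3.09×10^6·e^(0.06t).
e^((0.343 − 0.06)t) = 3.09×10^6/94700 → e^(0.283·t) = 32.629.
0.283·t = ln(32.629) = 3.4852, so t = 3.4852/0.283 = 12.315.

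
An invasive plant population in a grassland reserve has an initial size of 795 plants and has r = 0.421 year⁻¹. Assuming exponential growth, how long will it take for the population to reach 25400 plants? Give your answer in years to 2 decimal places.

Set N₀·e^(rt) = 25400: e^(0.421·t) = 25400/795 = 31.95.
0.421·t = ln(31.95) = 3.4642, so t = 3.4642/0.421 = 8.2284.

8.23 years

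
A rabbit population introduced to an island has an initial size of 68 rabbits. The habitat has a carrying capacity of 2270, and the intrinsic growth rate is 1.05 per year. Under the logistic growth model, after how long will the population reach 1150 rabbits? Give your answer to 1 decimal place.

3.3 years

A = (K − N₀)/N₀ = (2270 − 68)/68 = 32.382.
Solve 2270/(1 + 32.382·e^(−1.05t)) = 1150: 1 + 32.382·e^(−1.05t) = 1.9739, so e^(−1.05t) = 0.0300754.
−1.05·t = ln(0.0300754) = -3.504, so t = 3.504/1.05 = 3.3372.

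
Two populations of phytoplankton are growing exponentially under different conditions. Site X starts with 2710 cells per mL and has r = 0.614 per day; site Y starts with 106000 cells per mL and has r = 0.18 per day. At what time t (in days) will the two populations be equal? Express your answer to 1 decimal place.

8.4 days

Set 2710·e^(0.614t) = 106000·e^(0.18t).
e^((0.614 − 0.18)t) = 106000/2710 → e^(0.434·t) = 39.114.
0.434·t = ln(39.114) = 3.6665, so t = 3.6665/0.434 = 8.4481.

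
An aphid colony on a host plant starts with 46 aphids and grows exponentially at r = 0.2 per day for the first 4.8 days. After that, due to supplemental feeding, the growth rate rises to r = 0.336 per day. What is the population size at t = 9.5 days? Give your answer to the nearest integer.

583 aphids

Phase 1: N(4.8) = 46·e^(0.2×4.8) = 46·e^0.96 = 120.138.
Phase 2 runs for 9.5 − 4.8 = 4.7 days at r = 0.336.
N(9.5) = 120.138·e^(0.336×4.7) = 120.138·e^1.579 = 582.798.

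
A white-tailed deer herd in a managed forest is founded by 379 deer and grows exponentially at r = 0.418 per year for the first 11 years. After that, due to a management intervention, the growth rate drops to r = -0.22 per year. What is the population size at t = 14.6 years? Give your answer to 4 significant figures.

17040 deer

Phase 1: N(11) = 379·e^(0.418×11) = 379·e^4.598 = 37629.2.
Phase 2 runs for 14.6 − 11 = 3.6 years at r = -0.22.
N(14.6) = 37629.2·e^(-0.22×3.6) = 37629.2·e^-0.792 = 17043.7.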